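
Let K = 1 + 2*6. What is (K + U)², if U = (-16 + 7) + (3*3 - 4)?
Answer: 81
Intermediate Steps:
K = 13 (K = 1 + 12 = 13)
U = -4 (U = -9 + (9 - 4) = -9 + 5 = -4)
(K + U)² = (13 - 4)² = 9² = 81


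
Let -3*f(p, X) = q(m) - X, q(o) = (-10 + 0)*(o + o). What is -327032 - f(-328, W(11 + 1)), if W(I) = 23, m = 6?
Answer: -981239/3 ≈ -3.2708e+5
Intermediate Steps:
q(o) = -20*o
f(p, X) = 40 + X/3 (f(p, X) = -(-20*6 - X)/3 = -(-120 - X)/3 = 40 + X/3)
-327032 - f(-328, W(11 + 1)) = -327032 - (40 + (1/3)*23) = -327032 - (40 + 23/3) = -327032 - 1*143/3 = -327032 - 143/3 = -981239/3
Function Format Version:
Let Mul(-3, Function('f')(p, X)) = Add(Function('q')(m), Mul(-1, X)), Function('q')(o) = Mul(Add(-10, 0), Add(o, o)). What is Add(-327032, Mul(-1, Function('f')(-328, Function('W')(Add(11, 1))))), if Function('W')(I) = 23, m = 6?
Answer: Rational(-981239, 3) ≈ -3.2708e+5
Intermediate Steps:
Function('q')(o) = Mul(-20, o) (Function('q')(o) = Mul(-10, Mul(2, o)) = Mul(-20, o))
Function('f')(p, X) = Add(40, Mul(Rational(1, 3), X)) (Function('f')(p, X) = Mul(Rational(-1, 3), Add(Mul(-20, 6), Mul(-1, X))) = Mul(Rational(-1, 3), Add(-120, Mul(-1, X))) = Add(40, Mul(Rational(1, 3), X)))
Add(-327032, Mul(-1, Function('f')(-328, Function('W')(Add(11, 1))))) = Add(-327032, Mul(-1, Add(40, Mul(Rational(1, 3), 23)))) = Add(-327032, Mul(-1, Add(40, Rational(23, 3)))) = Add(-327032, Mul(-1, Rational(143, 3))) = Add(-327032, Rational(-143, 3)) = Rational(-981239, 3)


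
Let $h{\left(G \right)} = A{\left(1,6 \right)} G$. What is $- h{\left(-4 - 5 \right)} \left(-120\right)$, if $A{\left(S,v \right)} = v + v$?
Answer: $-12960$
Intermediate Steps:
$A{\left(S,v \right)} = 2 v$
$h{\left(G \right)} = 12 G$ ($h{\left(G \right)} = 2 \cdot 6 G = 12 G$)
$- h{\left(-4 - 5 \right)} \left(-120\right) = - 12 \left(-4 - 5\right) \left(-120\right) = - 12 \left(-9\right) \left(-120\right) = - \left(-108\right) \left(-120\right) = \left(-1\right) 12960 = -12960$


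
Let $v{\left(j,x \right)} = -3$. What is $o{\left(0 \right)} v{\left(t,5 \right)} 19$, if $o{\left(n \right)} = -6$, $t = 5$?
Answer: $342$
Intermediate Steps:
$o{\left(0 \right)} v{\left(t,5 \right)} 19 = \left(-6\right) \left(-3\right) 19 = 18 \cdot 19 = 342$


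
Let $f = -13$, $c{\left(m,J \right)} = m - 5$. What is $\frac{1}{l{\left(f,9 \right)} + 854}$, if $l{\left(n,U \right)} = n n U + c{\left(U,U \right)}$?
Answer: $\frac{1}{2379} \approx 0.00042034$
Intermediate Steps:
$c{\left(m,J \right)} = -5 + m$
$l{\left(n,U \right)} = -5 + U + U n^{2}$ ($l{\left(n,U \right)} = n n U + \left(-5 + U\right) = n^{2} U + \left(-5 + U\right) = U n^{2} + \left(-5 + U\right) = -5 + U + U n^{2}$)
$\frac{1}{l{\left(f,9 \right)} + 854} = \frac{1}{\left(-5 + 9 + 9 \left(-13\right)^{2}\right) + 854} = \frac{1}{\left(-5 + 9 + 9 \cdot 169\right) + 854} = \frac{1}{\left(-5 + 9 + 1521\right) + 854} = \frac{1}{1525 + 854} = \frac{1}{2379}$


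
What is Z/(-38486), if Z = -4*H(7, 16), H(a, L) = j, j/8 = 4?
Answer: 64/19243 ≈ 0.0033259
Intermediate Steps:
j = 32 (j = 8*4 = 32)
H(a, L) = 32
Z = -128 (Z = -4*32 = -128)
Z/(-38486) = -128/(-38486) = -128*(-1/38486) = 64/19243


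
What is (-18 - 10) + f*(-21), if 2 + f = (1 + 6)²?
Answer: -1015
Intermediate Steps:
f = 47 (f = -2 + (1 + 6)² = -2 + 7² = -2 + 49 = 47)
(-18 - 10) + f*(-21) = (-18 - 10) + 47*(-21) = -28 - 987 = -1015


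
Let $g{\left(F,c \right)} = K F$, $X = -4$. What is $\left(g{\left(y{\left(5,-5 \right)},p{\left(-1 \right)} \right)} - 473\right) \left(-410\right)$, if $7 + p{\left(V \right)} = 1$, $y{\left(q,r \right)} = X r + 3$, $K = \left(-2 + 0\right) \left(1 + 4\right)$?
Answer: $288230$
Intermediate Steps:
$K = -10$ ($K = \left(-2\right) 5 = -10$)
$y{\left(q,r \right)} = 3 - 4 r$ ($y{\left(q,r \right)} = - 4 r + 3 = 3 - 4 r$)
$p{\left(V \right)} = -6$ ($p{\left(V \right)} = -7 + 1 = -6$)
$g{\left(F,c \right)} = - 10 F$
$\left(g{\left(y{\left(5,-5 \right)},p{\left(-1 \right)} \right)} - 473\right) \left(-410\right) = \left(- 10 \left(3 - -20\right) - 473\right) \left(-410\right) = \left(- 10 \left(3 + 20\right) - 473\right) \left(-410\right) = \left(\left(-10\right) 23 - 473\right) \left(-410\right) = \left(-230 - 473\right) \left(-410\right) = \left(-703\right) \left(-410\right) = 288230$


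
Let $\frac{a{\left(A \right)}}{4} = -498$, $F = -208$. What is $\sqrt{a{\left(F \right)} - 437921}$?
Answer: $i \sqrt{439913} \approx 663.26 i$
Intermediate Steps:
$a{\left(A \right)} = -1992$ ($a{\left(A \right)} = 4 \left(-498\right) = -1992$)
$\sqrt{a{\left(F \right)} - 437921} = \sqrt{-1992 - 437921} = \sqrt{-439913} = i \sqrt{439913}$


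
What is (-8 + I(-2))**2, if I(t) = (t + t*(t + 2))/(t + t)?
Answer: 225/4 ≈ 56.250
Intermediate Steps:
I(t) = (t + t*(2 + t))/(2*t) (I(t) = (t + t*(2 + t))/((2*t)) = (t + t*(2 + t))*(1/(2*t)) = (t + t*(2 + t))/(2*t))
(-8 + I(-2))**2 = (-8 + (3/2 + (1/2)*(-2)))**2 = (-8 + (3/2 - 1))**2 = (-8 + 1/2)**2 = (-15/2)**2 = 225/4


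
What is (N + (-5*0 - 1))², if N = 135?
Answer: 17956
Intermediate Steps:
(N + (-5*0 - 1))² = (135 + (-5*0 - 1))² = (135 + (0 - 1))² = (135 - 1)² = 134² = 17956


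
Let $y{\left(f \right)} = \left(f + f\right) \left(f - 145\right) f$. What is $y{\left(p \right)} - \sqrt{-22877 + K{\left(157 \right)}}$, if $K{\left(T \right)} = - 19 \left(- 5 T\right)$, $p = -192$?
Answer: $-24846336 - i \sqrt{7962} \approx -2.4846 \cdot 10^{7} - 89.23 i$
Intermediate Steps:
$K{\left(T \right)} = 95 T$
$y{\left(f \right)} = 2 f^{2} \left(-145 + f\right)$ ($y{\left(f \right)} = 2 f \left(-145 + f\right) f = 2 f^{2} \left(-145 + f\right)$)
$y{\left(p \right)} - \sqrt{-22877 + K{\left(157 \right)}} = 2 \left(-192\right)^{2} \left(-145 - 192\right) - \sqrt{-22877 + 95 \cdot 157} = 2 \cdot 36864 \left(-337\right) - \sqrt{-22877 + 14915} = -24846336 - \sqrt{-7962} = -24846336 - i \sqrt{7962}$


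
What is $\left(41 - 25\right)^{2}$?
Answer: $256$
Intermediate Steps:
$\left(41 - 25\right)^{2} = 16^{2} = 256$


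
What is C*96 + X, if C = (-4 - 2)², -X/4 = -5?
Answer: 3476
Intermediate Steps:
X = 20 (X = -4*(-5) = 20)
C = 36 (C = (-6)² = 36)
C*96 + X = 36*96 + 20 = 3456 + 20 = 3476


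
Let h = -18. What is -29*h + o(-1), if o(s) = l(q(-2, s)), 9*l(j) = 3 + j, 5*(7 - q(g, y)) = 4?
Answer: 23536/45 ≈ 523.02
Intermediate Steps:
q(g, y) = 31/5 (q(g, y) = 7 - ⅕*4 = 7 - ⅘ = 31/5)
l(j) = ⅓ + j/9 (l(j) = (3 + j)/9 = ⅓ + j/9)
o(s) = 46/45 (o(s) = ⅓ + (⅑)*(31/5) = ⅓ + 31/45 = 46/45)
-29*h + o(-1) = -29*(-18) + 46/45 = 522 + 46/45 = 23536/45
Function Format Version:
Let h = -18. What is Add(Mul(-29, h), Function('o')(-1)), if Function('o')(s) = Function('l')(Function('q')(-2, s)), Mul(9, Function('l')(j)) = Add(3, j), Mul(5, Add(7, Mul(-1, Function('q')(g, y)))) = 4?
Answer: Rational(23536, 45) ≈ 523.02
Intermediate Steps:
Function('q')(g, y) = Rational(31, 5) (Function('q')(g, y) = Add(7, Mul(Rational(-1, 5), 4)) = Add(7, Rational(-4, 5)) = Rational(31, 5))
Function('l')(j) = Add(Rational(1, 3), Mul(Rational(1, 9), j)) (Function('l')(j) = Mul(Rational(1, 9), Add(3, j)) = Add(Rational(1, 3), Mul(Rational(1, 9), j)))
Function('o')(s) = Rational(46, 45) (Function('o')(s) = Add(Rational(1, 3), Mul(Rational(1, 9), Rational(31, 5))) = Add(Rational(1, 3), Rational(31, 45)) = Rational(46, 45))
Add(Mul(-29, h), Function('o')(-1)) = Add(Mul(-29, -18), Rational(46, 45)) = Add(522, Rational(46, 45)) = Rational(23536, 45)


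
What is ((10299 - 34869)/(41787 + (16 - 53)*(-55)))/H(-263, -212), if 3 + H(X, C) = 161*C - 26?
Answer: 4095/249500557 ≈ 1.6413e-5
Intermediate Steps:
H(X, C) = -29 + 161*C (H(X, C) = -3 + (161*C - 26) = -3 + (-26 + 161*C) = -29 + 161*C)
((10299 - 34869)/(41787 + (16 - 53)*(-55)))/H(-263, -212) = ((10299 - 34869)/(41787 + (16 - 53)*(-55)))/(-29 + 161*(-212)) = (-24570/(41787 - 37*(-55)))/(-29 - 34132) = -24570/(41787 + 2035)/(-34161) = -24570/43822*(-1/34161) = -24570*1/43822*(-1/34161) = -12285/21911*(-1/34161) = 4095/249500557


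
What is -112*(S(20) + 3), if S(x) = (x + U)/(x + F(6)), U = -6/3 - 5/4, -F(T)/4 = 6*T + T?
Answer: -11963/37 ≈ -323.32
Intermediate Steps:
F(T) = -28*T (F(T) = -4*(6*T + T) = -28*T)
U = -13/4 (U = -6*⅓ - 5*¼ = -2 - 5/4 = -13/4 ≈ -3.2500)
S(x) = (-13/4 + x)/(-168 + x) (S(x) = (x - 13/4)/(x - 28*6) = (-13/4 + x)/(x - 168) = (-13/4 + x)/(-168 + x))
-112*(S(20) + 3) = -112*((-13/4 + 20)/(-168 + 20) + 3) = -112*((67/4)/(-148) + 3) = -112*(-1/148*67/4 + 3) = -112*(-67/592 + 3) = -112*1709/592 = -11963/37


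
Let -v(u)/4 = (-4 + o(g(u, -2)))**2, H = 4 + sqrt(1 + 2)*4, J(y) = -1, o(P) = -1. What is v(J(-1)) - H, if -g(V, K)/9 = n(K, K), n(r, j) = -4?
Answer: -104 - 4*sqrt(3) ≈ -110.93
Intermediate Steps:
g(V, K) = 36 (g(V, K) = -9*(-4) = 36)
H = 4 + 4*sqrt(3) (H = 4 + sqrt(3)*4 = 4 + 4*sqrt(3) ≈ 10.928)
v(u) = -100 (v(u) = -4*(-4 - 1)**2 = -4*(-5)**2 = -4*25 = -100)
v(J(-1)) - H = -100 - (4 + 4*sqrt(3)) = -100 + (-4 - 4*sqrt(3)) = -104 - 4*sqrt(3)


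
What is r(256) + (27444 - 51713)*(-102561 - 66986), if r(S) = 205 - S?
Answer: 4114736092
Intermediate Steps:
r(256) + (27444 - 51713)*(-102561 - 66986) = (205 - 1*256) + (27444 - 51713)*(-102561 - 66986) = (205 - 256) - 24269*(-169547) = -51 + 4114736143 = 4114736092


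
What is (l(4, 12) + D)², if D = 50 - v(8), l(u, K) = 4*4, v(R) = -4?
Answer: 4900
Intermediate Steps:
l(u, K) = 16
D = 54 (D = 50 - 1*(-4) = 50 + 4 = 54)
(l(4, 12) + D)² = (16 + 54)² = 70² = 4900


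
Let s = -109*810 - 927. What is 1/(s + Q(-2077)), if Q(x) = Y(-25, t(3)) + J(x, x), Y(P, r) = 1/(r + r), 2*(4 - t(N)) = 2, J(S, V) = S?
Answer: -6/547763 ≈ -1.0954e-5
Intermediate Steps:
t(N) = 3 (t(N) = 4 - ½*2 = 4 - 1 = 3)
Y(P, r) = 1/(2*r)
s = -89217 (s = -88290 - 927 = -89217)
Q(x) = ⅙ + x (Q(x) = (½)/3 + x = (½)*(⅓) + x = ⅙ + x)
1/(s + Q(-2077)) = 1/(-89217 + (⅙ - 2077)) = 1/(-89217 - 12461/6) = 1/(-547763/6) = -6/547763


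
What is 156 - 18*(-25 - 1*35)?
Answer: 1236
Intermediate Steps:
156 - 18*(-25 - 1*35) = 156 - 18*(-25 - 35) = 156 - 18*(-60) = 156 + 1080 = 1236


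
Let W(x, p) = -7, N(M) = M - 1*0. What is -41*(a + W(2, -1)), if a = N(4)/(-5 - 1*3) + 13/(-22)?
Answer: 3649/11 ≈ 331.73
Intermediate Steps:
N(M) = M (N(M) = M + 0 = M)
a = -12/11 (a = 4/(-5 - 1*3) + 13/(-22) = 4/(-5 - 3) + 13*(-1/22) = 4/(-8) - 13/22 = 4*(-1/8) - 13/22 = -1/2 - 13/22 = -12/11 ≈ -1.0909)
-41*(a + W(2, -1)) = -41*(-12/11 - 7) = -41*(-89/11) = 3649/11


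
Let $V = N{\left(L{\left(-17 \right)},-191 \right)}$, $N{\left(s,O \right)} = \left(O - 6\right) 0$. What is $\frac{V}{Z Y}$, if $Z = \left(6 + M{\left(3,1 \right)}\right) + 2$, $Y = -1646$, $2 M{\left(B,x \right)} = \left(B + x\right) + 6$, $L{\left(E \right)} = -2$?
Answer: $0$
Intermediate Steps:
$M{\left(B,x \right)} = 3 + \frac{B}{2} + \frac{x}{2}$ ($M{\left(B,x \right)} = \frac{\left(B + x\right) + 6}{2} = \frac{6 + B + x}{2} = 3 + \frac{B}{2} + \frac{x}{2}$)
$N{\left(s,O \right)} = 0$ ($N{\left(s,O \right)} = \left(-6 + O\right) 0 = 0$)
$V = 0$
$Z = 13$ ($Z = \left(6 + \left(3 + \frac{1}{2} \cdot 3 + \frac{1}{2} \cdot 1\right)\right) + 2 = \left(6 + \left(3 + \frac{3}{2} + \frac{1}{2}\right)\right) + 2 = \left(6 + 5\right) + 2 = 11 + 2 = 13$)
$\frac{V}{Z Y} = \frac{0}{13 \left(-1646\right)} = \frac{0}{-21398} = 0 \left(- \frac{1}{21398}\right) = 0$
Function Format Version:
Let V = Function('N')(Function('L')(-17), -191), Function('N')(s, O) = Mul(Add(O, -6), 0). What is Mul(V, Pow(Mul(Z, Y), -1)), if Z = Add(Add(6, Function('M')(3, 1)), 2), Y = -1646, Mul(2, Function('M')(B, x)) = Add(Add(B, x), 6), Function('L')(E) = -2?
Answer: 0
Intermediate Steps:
Function('M')(B, x) = Add(3, Mul(Rational(1, 2), B), Mul(Rational(1, 2), x)) (Function('M')(B, x) = Mul(Rational(1, 2), Add(Add(B, x), 6)) = Mul(Rational(1, 2), Add(6, B, x)) = Add(3, Mul(Rational(1, 2), B), Mul(Rational(1, 2), x)))
Function('N')(s, O) = 0 (Function('N')(s, O) = Mul(Add(-6, O), 0) = 0)
V = 0
Z = 13 (Z = Add(Add(6, Add(3, Mul(Rational(1, 2), 3), Mul(Rational(1, 2), 1))), 2) = Add(Add(6, Add(3, Rational(3, 2), Rational(1, 2))), 2) = Add(Add(6, 5), 2) = Add(11, 2) = 13)
Mul(V, Pow(Mul(Z, Y), -1)) = Mul(0, Pow(Mul(13, -1646), -1)) = Mul(0, Pow(-21398, -1)) = Mul(0, Rational(-1, 21398)) = 0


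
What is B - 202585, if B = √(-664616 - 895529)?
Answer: -202585 + I*√1560145 ≈ -2.0259e+5 + 1249.1*I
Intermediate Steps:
B = I*√1560145 (B = √(-1560145) = I*√1560145 ≈ 1249.1*I)
B - 202585 = I*√1560145 - 202585 = -202585 + I*√1560145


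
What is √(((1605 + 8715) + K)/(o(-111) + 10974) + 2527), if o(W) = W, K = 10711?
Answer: 2*√8289625306/3621 ≈ 50.289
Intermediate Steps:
√(((1605 + 8715) + K)/(o(-111) + 10974) + 2527) = √(((1605 + 8715) + 10711)/(-111 + 10974) + 2527) = √((10320 + 10711)/10863 + 2527) = √(21031*(1/10863) + 2527) = √(21031/10863 + 2527) = √(27471832/10863) = 2*√8289625306/3621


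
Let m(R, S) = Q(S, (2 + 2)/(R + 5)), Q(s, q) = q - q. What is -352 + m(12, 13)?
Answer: -352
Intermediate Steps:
Q(s, q) = 0
m(R, S) = 0
-352 + m(12, 13) = -352 + 0 = -352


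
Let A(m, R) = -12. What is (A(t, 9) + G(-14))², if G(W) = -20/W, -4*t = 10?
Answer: 5476/49 ≈ 111.76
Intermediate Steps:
t = -5/2 (t = -¼*10 = -5/2 ≈ -2.5000)
(A(t, 9) + G(-14))² = (-12 - 20/(-14))² = (-12 - 20*(-1/14))² = (-12 + 10/7)² = (-74/7)² = 5476/49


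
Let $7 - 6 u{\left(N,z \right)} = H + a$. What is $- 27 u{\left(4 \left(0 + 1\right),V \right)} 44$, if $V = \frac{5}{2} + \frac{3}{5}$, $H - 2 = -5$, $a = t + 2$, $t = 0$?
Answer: $-1584$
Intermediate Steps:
$a = 2$ ($a = 0 + 2 = 2$)
$H = -3$ ($H = 2 - 5 = -3$)
$V = \frac{31}{10}$ ($V = 5 \cdot \frac{1}{2} + 3 \cdot \frac{1}{5} = \frac{5}{2} + \frac{3}{5} = \frac{31}{10} \approx 3.1$)
$u{\left(N,z \right)} = \frac{4}{3}$ ($u{\left(N,z \right)} = \frac{7}{6} - \frac{-3 + 2}{6} = \frac{7}{6} - - \frac{1}{6} = \frac{7}{6} + \frac{1}{6} = \frac{4}{3}$)
$- 27 u{\left(4 \left(0 + 1\right),V \right)} 44 = \left(-27\right) \frac{4}{3} \cdot 44 = \left(-36\right) 44 = -1584$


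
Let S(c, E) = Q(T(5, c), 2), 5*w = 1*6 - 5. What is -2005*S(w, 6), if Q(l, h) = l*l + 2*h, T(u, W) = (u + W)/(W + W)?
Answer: -346865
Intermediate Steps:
w = 1/5 (w = (1*6 - 5)/5 = (6 - 5)/5 = (1/5)*1 = 1/5 ≈ 0.20000)
T(u, W) = (W + u)/(2*W) (T(u, W) = (W + u)/((2*W)) = (W + u)*(1/(2*W)) = (W + u)/(2*W))
Q(l, h) = l**2 + 2*h
S(c, E) = 4 + (5 + c)**2/(4*c**2) (S(c, E) = ((c + 5)/(2*c))**2 + 2*2 = ((5 + c)/(2*c))**2 + 4 = (5 + c)**2/(4*c**2) + 4 = 4 + (5 + c)**2/(4*c**2))
-2005*S(w, 6) = -2005*(4 + (5 + 1/5)**2/(4*5**(-2))) = -2005*(4 + (1/4)*25*(26/5)**2) = -2005*(4 + (1/4)*25*(676/25)) = -2005*(4 + 169) = -2005*173 = -346865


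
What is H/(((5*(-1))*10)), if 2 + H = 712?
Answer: -71/5 ≈ -14.200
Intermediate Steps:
H = 710 (H = -2 + 712 = 710)
H/(((5*(-1))*10)) = 710/(((5*(-1))*10)) = 710/((-5*10)) = 710/(-50) = 710*(-1/50) = -71/5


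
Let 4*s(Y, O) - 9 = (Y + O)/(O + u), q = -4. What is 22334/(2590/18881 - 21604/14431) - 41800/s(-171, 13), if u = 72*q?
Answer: -1271528066759117/37523169997 ≈ -33887.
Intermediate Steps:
u = -288 (u = 72*(-4) = -288)
s(Y, O) = 9/4 + (O + Y)/(4*(-288 + O)) (s(Y, O) = 9/4 + ((Y + O)/(O - 288))/4 = 9/4 + ((O + Y)/(-288 + O))/4 = 9/4 + (O + Y)/(4*(-288 + O)))
22334/(2590/18881 - 21604/14431) - 41800/s(-171, 13) = 22334/(2590/18881 - 21604/14431) - 41800*4*(-288 + 13)/(-2592 - 171 + 10*13) = 22334/(2590*(1/18881) - 21604*1/14431) - 41800*(-1100/(-2592 - 171 + 130)) = 22334/(2590/18881 - 21604/14431) - 41800/((1/4)*(-1/275)*(-2633)) = 22334/(-370528834/272471711) - 41800/2633/1100 = 22334*(-272471711/370528834) - 41800*1100/2633 = -234053199749/14251109 - 45980000/2633 = -1271528066759117/37523169997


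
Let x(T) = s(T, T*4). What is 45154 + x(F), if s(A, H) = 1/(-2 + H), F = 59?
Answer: 10566037/234 ≈ 45154.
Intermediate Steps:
x(T) = 1/(-2 + 4*T) (x(T) = 1/(-2 + T*4) = 1/(-2 + 4*T))
45154 + x(F) = 45154 + 1/(2*(-1 + 2*59)) = 45154 + 1/(2*(-1 + 118)) = 45154 + (1/2)/117 = 45154 + (1/2)*(1/117) = 45154 + 1/234 = 10566037/234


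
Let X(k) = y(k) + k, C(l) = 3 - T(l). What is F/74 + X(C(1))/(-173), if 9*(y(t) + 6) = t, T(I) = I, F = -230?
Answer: -177797/57609 ≈ -3.0863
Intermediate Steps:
y(t) = -6 + t/9
C(l) = 3 - l
X(k) = -6 + 10*k/9 (X(k) = (-6 + k/9) + k = -6 + 10*k/9)
F/74 + X(C(1))/(-173) = -230/74 + (-6 + 10*(3 - 1*1)/9)/(-173) = -230*1/74 + (-6 + 10*(3 - 1)/9)*(-1/173) = -115/37 + (-6 + (10/9)*2)*(-1/173) = -115/37 + (-6 + 20/9)*(-1/173) = -115/37 - 34/9*(-1/173) = -115/37 + 34/1557 = -177797/57609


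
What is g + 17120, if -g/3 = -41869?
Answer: 142727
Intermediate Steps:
g = 125607 (g = -3*(-41869) = 125607)
g + 17120 = 125607 + 17120 = 142727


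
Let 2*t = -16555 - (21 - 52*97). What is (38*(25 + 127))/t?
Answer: -2888/2883 ≈ -1.0017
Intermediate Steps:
t = -5766 (t = (-16555 - (21 - 52*97))/2 = (-16555 - (21 - 5044))/2 = (-16555 - 1*(-5023))/2 = (-16555 + 5023)/2 = (½)*(-11532) = -5766)
(38*(25 + 127))/t = (38*(25 + 127))/(-5766) = (38*152)*(-1/5766) = 5776*(-1/5766) = -2888/2883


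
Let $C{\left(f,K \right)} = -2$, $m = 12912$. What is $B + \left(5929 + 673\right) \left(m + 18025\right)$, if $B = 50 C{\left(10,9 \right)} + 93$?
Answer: $204246067$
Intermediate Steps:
$B = -7$ ($B = 50 \left(-2\right) + 93 = -100 + 93 = -7$)
$B + \left(5929 + 673\right) \left(m + 18025\right) = -7 + \left(5929 + 673\right) \left(12912 + 18025\right) = -7 + 6602 \cdot 30937 = -7 + 204246074 = 204246067$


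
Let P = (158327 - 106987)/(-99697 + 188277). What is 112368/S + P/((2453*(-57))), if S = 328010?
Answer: 34792487869621/101562918612045 ≈ 0.34257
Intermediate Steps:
P = 2567/4429 (P = 51340/88580 = 51340*(1/88580) = 2567/4429 ≈ 0.57959)
112368/S + P/((2453*(-57))) = 112368/328010 + 2567/(4429*((2453*(-57)))) = 112368*(1/328010) + (2567/4429)/(-139821) = 56184/164005 + (2567/4429)*(-1/139821) = 56184/164005 - 2567/619267209 = 34792487869621/101562918612045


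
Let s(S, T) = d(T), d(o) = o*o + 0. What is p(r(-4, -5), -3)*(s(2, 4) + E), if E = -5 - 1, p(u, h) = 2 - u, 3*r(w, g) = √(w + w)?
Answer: 20 - 20*I*√2/3 ≈ 20.0 - 9.4281*I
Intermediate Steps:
d(o) = o² (d(o) = o² + 0 = o²)
s(S, T) = T²
r(w, g) = √2*√w/3 (r(w, g) = √(w + w)/3 = √(2*w)/3 = (√2*√w)/3 = √2*√w/3)
E = -6
p(r(-4, -5), -3)*(s(2, 4) + E) = (2 - √2*√(-4)/3)*(4² - 6) = (2 - √2*2*I/3)*(16 - 6) = (2 - 2*I*√2/3)*10 = 20 - 20*I*√2/3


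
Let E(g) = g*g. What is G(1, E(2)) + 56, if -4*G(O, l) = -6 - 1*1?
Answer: 231/4 ≈ 57.750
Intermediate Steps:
E(g) = g²
G(O, l) = 7/4 (G(O, l) = -(-6 - 1*1)/4 = -(-6 - 1)/4 = -¼*(-7) = 7/4)
G(1, E(2)) + 56 = 7/4 + 56 = 231/4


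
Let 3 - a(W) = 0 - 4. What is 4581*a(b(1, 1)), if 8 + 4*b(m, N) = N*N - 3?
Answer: 32067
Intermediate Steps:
b(m, N) = -11/4 + N**2/4 (b(m, N) = -2 + (N*N - 3)/4 = -2 + (N**2 - 3)/4 = -2 + (-3 + N**2)/4 = -2 + (-3/4 + N**2/4) = -11/4 + N**2/4)
a(W) = 7 (a(W) = 3 - (0 - 4) = 3 - 1*(-4) = 3 + 4 = 7)
4581*a(b(1, 1)) = 4581*7 = 32067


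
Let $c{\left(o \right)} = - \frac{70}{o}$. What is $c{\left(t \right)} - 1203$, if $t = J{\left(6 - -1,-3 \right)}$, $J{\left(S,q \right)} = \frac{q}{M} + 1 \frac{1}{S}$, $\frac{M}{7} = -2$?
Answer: $-1399$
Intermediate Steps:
$M = -14$ ($M = 7 \left(-2\right) = -14$)
$J{\left(S,q \right)} = \frac{1}{S} - \frac{q}{14}$ ($J{\left(S,q \right)} = \frac{q}{-14} + 1 \frac{1}{S} = q \left(- \frac{1}{14}\right) + \frac{1}{S} = - \frac{q}{14} + \frac{1}{S} = \frac{1}{S} - \frac{q}{14}$)
$t = \frac{5}{14}$ ($t = \frac{1}{6 - -1} - - \frac{3}{14} = \frac{1}{6 + 1} + \frac{3}{14} = \frac{1}{7} + \frac{3}{14} = \frac{5}{14} \approx 0.35714$)
$c{\left(t \right)} - 1203 = - \frac{70}{\frac{5}{14}} - 1203 = \left(-70\right) \frac{14}{5} - 1203 = -196 - 1203 = -1399$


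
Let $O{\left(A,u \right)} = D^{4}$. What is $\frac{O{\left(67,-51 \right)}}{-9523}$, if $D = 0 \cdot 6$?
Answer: $0$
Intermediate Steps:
$D = 0$
$O{\left(A,u \right)} = 0$ ($O{\left(A,u \right)} = 0^{4} = 0$)
$\frac{O{\left(67,-51 \right)}}{-9523} = \frac{0}{-9523} = 0 \left(- \frac{1}{9523}\right) = 0$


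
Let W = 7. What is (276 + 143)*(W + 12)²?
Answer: 151259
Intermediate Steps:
(276 + 143)*(W + 12)² = (276 + 143)*(7 + 12)² = 419*19² = 419*361 = 151259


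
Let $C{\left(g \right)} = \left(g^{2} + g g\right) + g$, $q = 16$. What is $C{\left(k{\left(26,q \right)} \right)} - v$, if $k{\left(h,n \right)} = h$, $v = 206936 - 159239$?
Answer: $-46319$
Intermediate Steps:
$v = 47697$
$C{\left(g \right)} = g + 2 g^{2}$ ($C{\left(g \right)} = \left(g^{2} + g^{2}\right) + g = 2 g^{2} + g = g + 2 g^{2}$)
$C{\left(k{\left(26,q \right)} \right)} - v = 26 \left(1 + 2 \cdot 26\right) - 47697 = 26 \left(1 + 52\right) - 47697 = 26 \cdot 53 - 47697 = 1378 - 47697 = -46319$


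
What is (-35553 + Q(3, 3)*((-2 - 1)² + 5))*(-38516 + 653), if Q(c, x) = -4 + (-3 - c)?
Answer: 1351444059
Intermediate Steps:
Q(c, x) = -7 - c
(-35553 + Q(3, 3)*((-2 - 1)² + 5))*(-38516 + 653) = (-35553 + (-7 - 1*3)*((-2 - 1)² + 5))*(-38516 + 653) = (-35553 + (-7 - 3)*((-3)² + 5))*(-37863) = (-35553 - 10*(9 + 5))*(-37863) = (-35553 - 10*14)*(-37863) = (-35553 - 140)*(-37863) = -35693*(-37863) = 1351444059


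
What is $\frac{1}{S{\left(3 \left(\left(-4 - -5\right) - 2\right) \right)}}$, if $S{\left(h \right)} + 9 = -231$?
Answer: $- \frac{1}{240} \approx -0.0041667$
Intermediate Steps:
$S{\left(h \right)} = -240$ ($S{\left(h \right)} = -9 - 231 = -240$)
$\frac{1}{S{\left(3 \left(\left(-4 - -5\right) - 2\right) \right)}} = \frac{1}{-240} = - \frac{1}{240}$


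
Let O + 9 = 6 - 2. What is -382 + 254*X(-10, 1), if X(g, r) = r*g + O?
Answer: -4192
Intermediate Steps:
O = -5 (O = -9 + (6 - 2) = -9 + 4 = -5)
X(g, r) = -5 + g*r (X(g, r) = r*g - 5 = g*r - 5 = -5 + g*r)
-382 + 254*X(-10, 1) = -382 + 254*(-5 - 10*1) = -382 + 254*(-5 - 10) = -382 + 254*(-15) = -382 - 3810 = -4192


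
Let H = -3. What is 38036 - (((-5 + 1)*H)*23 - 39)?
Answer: 37799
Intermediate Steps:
38036 - (((-5 + 1)*H)*23 - 39) = 38036 - (((-5 + 1)*(-3))*23 - 39) = 38036 - (-4*(-3)*23 - 39) = 38036 - (12*23 - 39) = 38036 - (276 - 39) = 38036 - 1*237 = 38036 - 237 = 37799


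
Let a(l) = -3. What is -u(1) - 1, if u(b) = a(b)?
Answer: 2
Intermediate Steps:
u(b) = -3
-u(1) - 1 = -1*(-3) - 1 = 3 - 1 = 2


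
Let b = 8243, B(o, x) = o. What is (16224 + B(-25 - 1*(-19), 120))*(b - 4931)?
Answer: 53714016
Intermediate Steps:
(16224 + B(-25 - 1*(-19), 120))*(b - 4931) = (16224 + (-25 - 1*(-19)))*(8243 - 4931) = (16224 + (-25 + 19))*3312 = (16224 - 6)*3312 = 16218*3312 = 53714016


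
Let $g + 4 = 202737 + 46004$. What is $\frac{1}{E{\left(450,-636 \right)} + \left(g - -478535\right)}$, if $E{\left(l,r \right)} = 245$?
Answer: $\frac{1}{727517} \approx 1.3745 \cdot 10^{-6}$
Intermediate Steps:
$g = 248737$ ($g = -4 + \left(202737 + 46004\right) = -4 + 248741 = 248737$)
$\frac{1}{E{\left(450,-636 \right)} + \left(g - -478535\right)} = \frac{1}{245 + \left(248737 - -478535\right)} = \frac{1}{245 + \left(248737 + 478535\right)} = \frac{1}{245 + 727272} = \frac{1}{727517}$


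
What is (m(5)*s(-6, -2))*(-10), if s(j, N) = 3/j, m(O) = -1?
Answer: -5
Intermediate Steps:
(m(5)*s(-6, -2))*(-10) = -3/(-6)*(-10) = -3*(-1)/6*(-10) = -1*(-½)*(-10) = (½)*(-10) = -5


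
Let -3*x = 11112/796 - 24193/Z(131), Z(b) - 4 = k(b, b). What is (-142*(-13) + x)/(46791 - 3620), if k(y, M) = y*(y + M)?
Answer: 37738836991/884686984362 ≈ 0.042658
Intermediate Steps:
k(y, M) = y*(M + y)
Z(b) = 4 + 2*b**2 (Z(b) = 4 + b*(b + b) = 4 + b*(2*b) = 4 + 2*b**2)
x = -90543221/20492622 (x = -(11112/796 - 24193/(4 + 2*131**2))/3 = -(11112*(1/796) - 24193/(4 + 2*17161))/3 = -(2778/199 - 24193/(4 + 34322))/3 = -(2778/199 - 24193/34326)/3 = -1/3*90543221/6830874 = -90543221/20492622 ≈ -4.4183)
(-142*(-13) + x)/(46791 - 3620) = (-142*(-13) - 90543221/20492622)/(46791 - 3620) = (1846 - 90543221/20492622)/43171 = (37738836991/20492622)*(1/43171) = 37738836991/884686984362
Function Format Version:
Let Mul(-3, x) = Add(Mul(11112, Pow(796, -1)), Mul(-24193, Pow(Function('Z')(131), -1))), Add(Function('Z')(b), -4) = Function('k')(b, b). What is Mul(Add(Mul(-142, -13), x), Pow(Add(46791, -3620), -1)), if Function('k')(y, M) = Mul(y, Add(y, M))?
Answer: Rational(37738836991, 884686984362) ≈ 0.042658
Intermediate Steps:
Function('k')(y, M) = Mul(y, Add(M, y))
Function('Z')(b) = Add(4, Mul(2, Pow(b, 2))) (Function('Z')(b) = Add(4, Mul(b, Add(b, b))) = Add(4, Mul(b, Mul(2, b))) = Add(4, Mul(2, Pow(b, 2))))
x = Rational(-90543221, 20492622) (x = Mul(Rational(-1, 3), Add(Mul(11112, Pow(796, -1)), Mul(-24193, Pow(Add(4, Mul(2, Pow(131, 2))), -1)))) = Mul(Rational(-1, 3), Add(Mul(11112, Rational(1, 796)), Mul(-24193, Pow(Add(4, Mul(2, 17161)), -1)))) = Mul(Rational(-1, 3), Add(Rational(2778, 199), Mul(-24193, Pow(Add(4, 34322), -1)))) = Mul(Rational(-1, 3), Add(Rational(2778, 199), Mul(-24193, Pow(34326, -1)))) = Mul(Rational(-1, 3), Add(Rational(2778, 199), Mul(-24193, Rational(1, 34326)))) = Mul(Rational(-1, 3), Add(Rational(2778, 199), Rational(-24193, 34326))) = Mul(Rational(-1, 3), Rational(90543221, 6830874)) = Rational(-90543221, 20492622) ≈ -4.4183)
Mul(Add(Mul(-142, -13), x), Pow(Add(46791, -3620), -1)) = Mul(Add(Mul(-142, -13), Rational(-90543221, 20492622)), Pow(Add(46791, -3620), -1)) = Mul(Add(1846, Rational(-90543221, 20492622)), Pow(43171, -1)) = Mul(Rational(37738836991, 20492622), Rational(1, 43171)) = Rational(37738836991, 884686984362)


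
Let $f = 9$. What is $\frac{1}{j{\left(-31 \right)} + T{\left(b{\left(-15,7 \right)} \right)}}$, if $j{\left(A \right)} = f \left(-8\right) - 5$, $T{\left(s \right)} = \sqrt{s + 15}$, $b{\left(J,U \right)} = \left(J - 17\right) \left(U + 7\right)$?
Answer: $- \frac{77}{6362} - \frac{i \sqrt{433}}{6362} \approx -0.012103 - 0.0032708 i$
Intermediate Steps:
$b{\left(J,U \right)} = \left(-17 + J\right) \left(7 + U\right)$
$T{\left(s \right)} = \sqrt{15 + s}$
$j{\left(A \right)} = -77$ ($j{\left(A \right)} = 9 \left(-8\right) - 5 = -72 - 5 = -77$)
$\frac{1}{j{\left(-31 \right)} + T{\left(b{\left(-15,7 \right)} \right)}} = \frac{1}{-77 + \sqrt{15 - 448}} = \frac{1}{-77 + \sqrt{-433}} = \frac{1}{-77 + i \sqrt{433}}$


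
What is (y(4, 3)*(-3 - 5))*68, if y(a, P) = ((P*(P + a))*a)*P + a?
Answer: -139264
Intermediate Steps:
y(a, P) = a + a*P**2*(P + a) (y(a, P) = (P*a*(P + a))*P + a = a*P**2*(P + a) + a = a + a*P**2*(P + a))
(y(4, 3)*(-3 - 5))*68 = ((4*(1 + 3**3 + 4*3**2))*(-3 - 5))*68 = ((4*(1 + 27 + 4*9))*(-8))*68 = ((4*(1 + 27 + 36))*(-8))*68 = ((4*64)*(-8))*68 = (256*(-8))*68 = -2048*68 = -139264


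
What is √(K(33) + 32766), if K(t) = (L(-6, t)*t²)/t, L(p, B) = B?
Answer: √33855 ≈ 184.00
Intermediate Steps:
K(t) = t² (K(t) = (t*t²)/t = t³/t = t²)
√(K(33) + 32766) = √(33² + 32766) = √(1089 + 32766) = √33855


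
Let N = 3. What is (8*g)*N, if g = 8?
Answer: 192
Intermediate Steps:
(8*g)*N = (8*8)*3 = 64*3 = 192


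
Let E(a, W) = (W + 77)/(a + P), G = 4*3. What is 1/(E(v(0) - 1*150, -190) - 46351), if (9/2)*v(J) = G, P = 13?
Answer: -403/18679114 ≈ -2.1575e-5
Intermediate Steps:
G = 12
v(J) = 8/3 (v(J) = (2/9)*12 = 8/3)
E(a, W) = (77 + W)/(13 + a) (E(a, W) = (W + 77)/(a + 13) = (77 + W)/(13 + a))
1/(E(v(0) - 1*150, -190) - 46351) = 1/((77 - 190)/(13 + (8/3 - 1*150)) - 46351) = 1/(-113/(13 + (8/3 - 150)) - 46351) = 1/(-113/(13 - 442/3) - 46351) = 1/(-113/(-403/3) - 46351) = 1/(-3/403*(-113) - 46351) = 1/(339/403 - 46351) = 1/(-18679114/403) = -403/18679114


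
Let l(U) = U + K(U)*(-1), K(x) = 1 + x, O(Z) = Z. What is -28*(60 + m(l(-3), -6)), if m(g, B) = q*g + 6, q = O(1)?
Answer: -1820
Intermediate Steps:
q = 1
l(U) = -1 (l(U) = U + (1 + U)*(-1) = U + (-1 - U) = -1)
m(g, B) = 6 + g (m(g, B) = 1*g + 6 = g + 6 = 6 + g)
-28*(60 + m(l(-3), -6)) = -28*(60 + (6 - 1)) = -28*(60 + 5) = -28*65 = -1820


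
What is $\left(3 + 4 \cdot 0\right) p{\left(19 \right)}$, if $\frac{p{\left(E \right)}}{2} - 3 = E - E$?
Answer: $18$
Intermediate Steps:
$p{\left(E \right)} = 6$ ($p{\left(E \right)} = 6 + 2 \left(E - E\right) = 6 + 2 \cdot 0 = 6 + 0 = 6$)
$\left(3 + 4 \cdot 0\right) p{\left(19 \right)} = \left(3 + 4 \cdot 0\right) 6 = \left(3 + 0\right) 6 = 3 \cdot 6 = 18$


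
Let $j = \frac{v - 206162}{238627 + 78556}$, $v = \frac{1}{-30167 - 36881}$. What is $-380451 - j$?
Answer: $- \frac{8090841960258807}{21266485784} \approx -3.8045 \cdot 10^{5}$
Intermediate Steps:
$v = - \frac{1}{67048}$ ($v = \frac{1}{-67048} = - \frac{1}{67048} \approx -1.4915 \cdot 10^{-5}$)
$j = - \frac{13822749777}{21266485784}$ ($j = \frac{- \frac{1}{67048} - 206162}{238627 + 78556} = - \frac{13822749777}{67048 \cdot 317183} = \left(- \frac{13822749777}{67048}\right) \frac{1}{317183} = - \frac{13822749777}{21266485784} \approx -0.64998$)
$-380451 - j = -380451 - - \frac{13822749777}{21266485784} = -380451 + \frac{13822749777}{21266485784} = - \frac{8090841960258807}{21266485784}$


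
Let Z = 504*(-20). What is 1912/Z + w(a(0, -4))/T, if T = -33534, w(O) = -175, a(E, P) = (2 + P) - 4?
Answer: -433007/2347380 ≈ -0.18446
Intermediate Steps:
a(E, P) = -2 + P
Z = -10080
1912/Z + w(a(0, -4))/T = 1912/(-10080) - 175/(-33534) = 1912*(-1/10080) - 175*(-1/33534) = -239/1260 + 175/33534 = -433007/2347380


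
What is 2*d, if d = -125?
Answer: -250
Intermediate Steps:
2*d = 2*(-125) = -250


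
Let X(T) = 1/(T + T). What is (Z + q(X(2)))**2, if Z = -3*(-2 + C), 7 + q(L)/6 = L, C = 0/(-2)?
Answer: 4761/4 ≈ 1190.3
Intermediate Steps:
C = 0 (C = 0*(-1/2) = 0)
X(T) = 1/(2*T)
q(L) = -42 + 6*L
Z = 6 (Z = -3*(-2 + 0) = -3*(-2) = 6)
(Z + q(X(2)))**2 = (6 + (-42 + 6*((1/2)/2)))**2 = (6 + (-42 + 6*((1/2)*(1/2))))**2 = (6 + (-42 + 6*(1/4)))**2 = (6 + (-42 + 3/2))**2 = (6 - 81/2)**2 = (-69/2)**2 = 4761/4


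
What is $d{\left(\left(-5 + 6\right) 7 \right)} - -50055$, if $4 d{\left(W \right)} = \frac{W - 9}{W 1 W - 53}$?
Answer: $\frac{400441}{8} \approx 50055.0$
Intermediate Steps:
$d{\left(W \right)} = \frac{-9 + W}{4 \left(-53 + W^{2}\right)}$ ($d{\left(W \right)} = \frac{\left(W - 9\right) \frac{1}{W 1 W - 53}}{4} = \frac{\left(-9 + W\right) \frac{1}{W W - 53}}{4} = \frac{\left(-9 + W\right) \frac{1}{W^{2} - 53}}{4} = \frac{\left(-9 + W\right) \frac{1}{-53 + W^{2}}}{4} = \frac{\frac{1}{-53 + W^{2}} \left(-9 + W\right)}{4} = \frac{-9 + W}{4 \left(-53 + W^{2}\right)}$)
$d{\left(\left(-5 + 6\right) 7 \right)} - -50055 = \frac{-9 + \left(-5 + 6\right) 7}{4 \left(-53 + \left(\left(-5 + 6\right) 7\right)^{2}\right)} - -50055 = \frac{-9 + 1 \cdot 7}{4 \left(-53 + \left(1 \cdot 7\right)^{2}\right)} + 50055 = \frac{-9 + 7}{4 \left(-53 + 7^{2}\right)} + 50055 = \frac{1}{4} \frac{1}{-53 + 49} \left(-2\right) + 50055 = \frac{1}{4} \frac{1}{-4} \left(-2\right) + 50055 = \frac{1}{4} \left(- \frac{1}{4}\right) \left(-2\right) + 50055 = \frac{1}{8} + 50055 = \frac{400441}{8}$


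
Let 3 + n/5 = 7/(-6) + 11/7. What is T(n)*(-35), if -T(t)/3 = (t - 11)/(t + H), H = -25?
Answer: 21147/319 ≈ 66.292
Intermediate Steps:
n = -545/42 (n = -15 + 5*(7/(-6) + 11/7) = -15 + 5*(7*(-1/6) + 11*(1/7)) = -15 + 5*(-7/6 + 11/7) = -15 + 5*(17/42) = -15 + 85/42 = -545/42 ≈ -12.976)
T(t) = -3*(-11 + t)/(-25 + t) (T(t) = -3*(t - 11)/(t - 25) = -3*(-11 + t)/(-25 + t))
T(n)*(-35) = (3*(11 - 1*(-545/42))/(-25 - 545/42))*(-35) = (3*(11 + 545/42)/(-1595/42))*(-35) = (3*(-42/1595)*(1007/42))*(-35) = -3021/1595*(-35) = 21147/319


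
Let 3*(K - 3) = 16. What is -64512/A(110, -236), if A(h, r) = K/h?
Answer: -4257792/5 ≈ -8.5156e+5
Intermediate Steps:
K = 25/3 (K = 3 + (⅓)*16 = 3 + 16/3 = 25/3 ≈ 8.3333)
A(h, r) = 25/(3*h)
-64512/A(110, -236) = -64512/((25/3)/110) = -64512/((25/3)*(1/110)) = -64512/5/66 = -64512*66/5 = -4257792/5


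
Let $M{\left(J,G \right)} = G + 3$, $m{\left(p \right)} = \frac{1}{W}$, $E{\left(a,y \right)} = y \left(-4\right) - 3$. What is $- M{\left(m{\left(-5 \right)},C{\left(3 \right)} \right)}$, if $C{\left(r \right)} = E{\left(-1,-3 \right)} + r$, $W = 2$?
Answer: $-15$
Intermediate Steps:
$E{\left(a,y \right)} = -3 - 4 y$ ($E{\left(a,y \right)} = - 4 y - 3 = -3 - 4 y$)
$C{\left(r \right)} = 9 + r$ ($C{\left(r \right)} = \left(-3 - -12\right) + r = \left(-3 + 12\right) + r = 9 + r$)
$m{\left(p \right)} = \frac{1}{2}$
$M{\left(J,G \right)} = 3 + G$
$- M{\left(m{\left(-5 \right)},C{\left(3 \right)} \right)} = - (3 + \left(9 + 3\right)) = - (3 + 12) = \left(-1\right) 15 = -15$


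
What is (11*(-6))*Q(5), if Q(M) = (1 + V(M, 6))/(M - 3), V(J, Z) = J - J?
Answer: -33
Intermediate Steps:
V(J, Z) = 0
Q(M) = 1/(-3 + M) (Q(M) = (1 + 0)/(M - 3) = 1/(-3 + M))
(11*(-6))*Q(5) = (11*(-6))/(-3 + 5) = -66/2 = -66*½ = -33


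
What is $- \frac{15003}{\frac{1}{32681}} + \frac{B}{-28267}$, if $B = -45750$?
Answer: $- \frac{13859678740731}{28267} \approx -4.9031 \cdot 10^{8}$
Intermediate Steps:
$- \frac{15003}{\frac{1}{32681}} + \frac{B}{-28267} = - \frac{15003}{\frac{1}{32681}} - \frac{45750}{-28267} = - 15003 \frac{1}{\frac{1}{32681}} - - \frac{45750}{28267} = \left(-15003\right) 32681 + \frac{45750}{28267} = -490313043 + \frac{45750}{28267} = - \frac{13859678740731}{28267}$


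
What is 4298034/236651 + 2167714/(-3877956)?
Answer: 8077297526345/458861082678 ≈ 17.603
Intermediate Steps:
4298034/236651 + 2167714/(-3877956) = 4298034*(1/236651) + 2167714*(-1/3877956) = 4298034/236651 - 1083857/1938978 = 8077297526345/458861082678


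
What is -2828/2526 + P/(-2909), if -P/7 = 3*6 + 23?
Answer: -3750845/3674067 ≈ -1.0209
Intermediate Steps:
P = -287 (P = -7*(3*6 + 23) = -7*(18 + 23) = -7*41 = -287)
-2828/2526 + P/(-2909) = -2828/2526 - 287/(-2909) = -2828*1/2526 - 287*(-1/2909) = -1414/1263 + 287/2909 = -3750845/3674067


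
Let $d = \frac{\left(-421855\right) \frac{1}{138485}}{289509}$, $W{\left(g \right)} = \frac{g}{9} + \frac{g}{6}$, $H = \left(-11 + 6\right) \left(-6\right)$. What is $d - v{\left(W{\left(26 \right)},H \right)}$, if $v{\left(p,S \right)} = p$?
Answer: $- \frac{173735086528}{24055592319} \approx -7.2222$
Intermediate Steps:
$H = 30$ ($H = \left(-5\right) \left(-6\right) = 30$)
$W{\left(g \right)} = \frac{5 g}{18}$ ($W{\left(g \right)} = g \frac{1}{9} + g \frac{1}{6} = \frac{g}{9} + \frac{g}{6} = \frac{5 g}{18}$)
$d = - \frac{84371}{8018530773}$ ($d = \left(-421855\right) \frac{1}{138485} \cdot \frac{1}{289509} = \left(- \frac{84371}{27697}\right) \frac{1}{289509} = - \frac{84371}{8018530773} \approx -1.0522 \cdot 10^{-5}$)
$d - v{\left(W{\left(26 \right)},H \right)} = - \frac{84371}{8018530773} - \frac{5}{18} \cdot 26 = - \frac{84371}{8018530773} - \frac{65}{9} = - \frac{173735086528}{24055592319}$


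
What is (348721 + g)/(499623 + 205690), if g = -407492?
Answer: -58771/705313 ≈ -0.083326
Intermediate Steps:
(348721 + g)/(499623 + 205690) = (348721 - 407492)/(499623 + 205690) = -58771/705313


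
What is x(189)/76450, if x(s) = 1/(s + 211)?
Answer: 1/30580000 ≈ 3.2701e-8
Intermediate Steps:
x(s) = 1/(211 + s)
x(189)/76450 = 1/((211 + 189)*76450) = (1/76450)/400 = (1/400)*(1/76450) = 1/30580000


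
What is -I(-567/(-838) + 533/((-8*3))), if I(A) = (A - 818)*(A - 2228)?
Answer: -190976426269321/101123136 ≈ -1.8886e+6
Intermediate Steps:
I(A) = (-2228 + A)*(-818 + A) (I(A) = (-818 + A)*(-2228 + A) = (-2228 + A)*(-818 + A))
-I(-567/(-838) + 533/((-8*3))) = -(1822504 + (-567/(-838) + 533/((-8*3)))² - 3046*(-567/(-838) + 533/((-8*3)))) = -(1822504 + (-567*(-1/838) + 533/(-24))² - 3046*(-567*(-1/838) + 533/(-24))) = -(1822504 + (567/838 + 533*(-1/24))² - 3046*(567/838 + 533*(-1/24))) = -(1822504 + (567/838 - 533/24)² - 3046*(567/838 - 533/24)) = -(1822504 + (-216523/10056)² - 3046*(-216523/10056)) = -(1822504 + 46882209529/101123136 + 329764529/5028) = -1*190976426269321/101123136 = -190976426269321/101123136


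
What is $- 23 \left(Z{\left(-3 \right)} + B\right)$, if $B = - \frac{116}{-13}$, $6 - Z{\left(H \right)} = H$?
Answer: $- \frac{5359}{13} \approx -412.23$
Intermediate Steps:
$Z{\left(H \right)} = 6 - H$
$B = \frac{116}{13}$ ($B = \left(-116\right) \left(- \frac{1}{13}\right) = \frac{116}{13} \approx 8.9231$)
$- 23 \left(Z{\left(-3 \right)} + B\right) = - 23 \left(\left(6 - -3\right) + \frac{116}{13}\right) = - 23 \left(\left(6 + 3\right) + \frac{116}{13}\right) = - 23 \left(9 + \frac{116}{13}\right) = \left(-23\right) \frac{233}{13} = - \frac{5359}{13}$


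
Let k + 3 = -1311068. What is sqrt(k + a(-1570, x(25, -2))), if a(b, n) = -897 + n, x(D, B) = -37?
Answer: I*sqrt(1312005) ≈ 1145.4*I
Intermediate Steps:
k = -1311071 (k = -3 - 1311068 = -1311071)
sqrt(k + a(-1570, x(25, -2))) = sqrt(-1311071 + (-897 - 37)) = sqrt(-1311071 - 934) = sqrt(-1312005) = I*sqrt(1312005)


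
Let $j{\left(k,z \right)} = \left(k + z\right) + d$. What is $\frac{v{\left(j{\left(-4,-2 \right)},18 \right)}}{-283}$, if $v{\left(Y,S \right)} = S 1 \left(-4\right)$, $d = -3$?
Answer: $\frac{72}{283} \approx 0.25442$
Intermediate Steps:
$j{\left(k,z \right)} = -3 + k + z$ ($j{\left(k,z \right)} = \left(k + z\right) - 3 = -3 + k + z$)
$v{\left(Y,S \right)} = - 4 S$ ($v{\left(Y,S \right)} = S \left(-4\right) = - 4 S$)
$\frac{v{\left(j{\left(-4,-2 \right)},18 \right)}}{-283} = \frac{\left(-4\right) 18}{-283} = \left(-72\right) \left(- \frac{1}{283}\right) = \frac{72}{283}$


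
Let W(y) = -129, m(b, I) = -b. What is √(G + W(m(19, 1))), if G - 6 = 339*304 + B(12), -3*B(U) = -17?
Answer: 4*√57903/3 ≈ 320.84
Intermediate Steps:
B(U) = 17/3 (B(U) = -⅓*(-17) = 17/3)
G = 309203/3 (G = 6 + (339*304 + 17/3) = 6 + (103056 + 17/3) = 6 + 309185/3 = 309203/3 ≈ 1.0307e+5)
√(G + W(m(19, 1))) = √(309203/3 - 129) = √(308816/3) = 4*√57903/3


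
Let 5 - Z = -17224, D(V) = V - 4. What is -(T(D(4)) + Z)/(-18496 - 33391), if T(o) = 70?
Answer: 17299/51887 ≈ 0.33340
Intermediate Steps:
D(V) = -4 + V
Z = 17229 (Z = 5 - 1*(-17224) = 5 + 17224 = 17229)
-(T(D(4)) + Z)/(-18496 - 33391) = -(70 + 17229)/(-18496 - 33391) = -17299/(-51887) = -17299*(-1)/51887 = -1*(-17299/51887) = 17299/51887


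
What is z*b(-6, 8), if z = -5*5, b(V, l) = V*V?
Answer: -900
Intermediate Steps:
b(V, l) = V²
z = -25
z*b(-6, 8) = -25*(-6)² = -25*36 = -900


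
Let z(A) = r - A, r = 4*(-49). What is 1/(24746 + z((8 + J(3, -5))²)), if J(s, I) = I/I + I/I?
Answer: 1/24450 ≈ 4.0900e-5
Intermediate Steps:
r = -196
J(s, I) = 2 (J(s, I) = 1 + 1 = 2)
z(A) = -196 - A
1/(24746 + z((8 + J(3, -5))²)) = 1/(24746 + (-196 - (8 + 2)²)) = 1/(24746 + (-196 - 1*10²)) = 1/(24746 + (-196 - 1*100)) = 1/(24746 + (-196 - 100)) = 1/(24746 - 296) = 1/24450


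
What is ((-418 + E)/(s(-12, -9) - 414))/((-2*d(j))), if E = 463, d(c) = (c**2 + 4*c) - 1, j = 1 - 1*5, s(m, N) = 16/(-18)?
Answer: -405/7468 ≈ -0.054231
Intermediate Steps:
s(m, N) = -8/9 (s(m, N) = 16*(-1/18) = -8/9)
j = -4 (j = 1 - 5 = -4)
d(c) = -1 + c**2 + 4*c
((-418 + E)/(s(-12, -9) - 414))/((-2*d(j))) = ((-418 + 463)/(-8/9 - 414))/((-2*(-1 + (-4)**2 + 4*(-4)))) = (45/(-3734/9))/((-2*(-1 + 16 - 16))) = (45*(-9/3734))/((-2*(-1))) = -405/3734/2 = -405/3734*1/2 = -405/7468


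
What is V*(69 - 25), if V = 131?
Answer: 5764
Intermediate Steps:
V*(69 - 25) = 131*(69 - 25) = 131*44 = 5764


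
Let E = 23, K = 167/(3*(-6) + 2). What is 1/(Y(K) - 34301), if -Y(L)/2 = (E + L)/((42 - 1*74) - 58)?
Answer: -240/8232173 ≈ -2.9154e-5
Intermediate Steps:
K = -167/16 (K = 167/(-18 + 2) = 167/(-16) = 167*(-1/16) = -167/16 ≈ -10.438)
Y(L) = 23/45 + L/45 (Y(L) = -2*(23 + L)/((42 - 1*74) - 58) = -2*(23 + L)/((42 - 74) - 58) = -2*(23 + L)/(-32 - 58) = -2*(23 + L)/(-90) = -2*(23 + L)*(-1)/90 = -2*(-23/90 - L/90) = 23/45 + L/45)
1/(Y(K) - 34301) = 1/((23/45 + (1/45)*(-167/16)) - 34301) = 1/((23/45 - 167/720) - 34301) = 1/(67/240 - 34301) = 1/(-8232173/240) = -240/8232173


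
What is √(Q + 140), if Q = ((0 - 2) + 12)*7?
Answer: √210 ≈ 14.491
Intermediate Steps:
Q = 70 (Q = (-2 + 12)*7 = 10*7 = 70)
√(Q + 140) = √(70 + 140) = √210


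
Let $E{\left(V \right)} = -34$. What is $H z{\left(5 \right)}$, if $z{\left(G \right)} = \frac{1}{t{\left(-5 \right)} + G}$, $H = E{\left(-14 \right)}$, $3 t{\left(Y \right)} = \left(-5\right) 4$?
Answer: $\frac{102}{5} \approx 20.4$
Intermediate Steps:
$t{\left(Y \right)} = - \frac{20}{3}$ ($t{\left(Y \right)} = \frac{\left(-5\right) 4}{3} = \frac{1}{3} \left(-20\right) = - \frac{20}{3}$)
$H = -34$
$z{\left(G \right)} = \frac{1}{- \frac{20}{3} + G}$
$H z{\left(5 \right)} = - 34 \frac{3}{-20 + 3 \cdot 5} = - 34 \frac{3}{-20 + 15} = - 34 \frac{3}{-5} = - 34 \cdot 3 \left(- \frac{1}{5}\right) = \left(-34\right) \left(- \frac{3}{5}\right) = \frac{102}{5}$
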